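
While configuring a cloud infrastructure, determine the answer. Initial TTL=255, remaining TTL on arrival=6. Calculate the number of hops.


Given: initial TTL = 255, received TTL = 6
Hops = initial TTL - received TTL
Hops = 255 - 6 = 249

249


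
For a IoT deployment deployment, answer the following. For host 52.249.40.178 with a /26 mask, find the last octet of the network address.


Given: IP = 52.249.40.178, prefix = /26
Subnet mask = 255.255.255.192
Last octet of IP: 178
Last octet of mask: 192
Network last octet = 178 AND 192 = 128

128


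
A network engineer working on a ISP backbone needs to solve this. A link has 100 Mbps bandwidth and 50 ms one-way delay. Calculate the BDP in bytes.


Given: bandwidth = 100 Mbps, delay = 50 ms
BDP in bits = 100 * 10^6 * 50 / 1000
BDP in bits = 5000000
BDP in bytes = 5000000 / 8 = 625000

625000


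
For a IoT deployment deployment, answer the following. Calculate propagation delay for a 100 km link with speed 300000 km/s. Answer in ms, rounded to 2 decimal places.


Given: distance = 100 km, speed = 300000 km/s
Delay = distance / speed = 100 / 300000 seconds
Delay in ms = 100 * 1000 / 300000
Delay = 0.3333 ms
Rounded to 2 dp = 0.33 ms

0.33


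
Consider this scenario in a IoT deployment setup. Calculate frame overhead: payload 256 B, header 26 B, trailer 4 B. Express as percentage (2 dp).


Given: payload = 256 B, header = 26 B, trailer = 4 B
Overhead bytes = header + trailer = 26 + 4 = 30
Total frame = payload + overhead = 256 + 30 = 286
Overhead % = 30 / 286 * 100 = 10.4895% -> 10.49% (2 dp)

10.49


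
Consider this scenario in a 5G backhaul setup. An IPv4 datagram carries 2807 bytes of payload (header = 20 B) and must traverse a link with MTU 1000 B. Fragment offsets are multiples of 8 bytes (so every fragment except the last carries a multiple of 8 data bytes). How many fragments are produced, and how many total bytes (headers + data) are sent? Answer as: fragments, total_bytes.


Max data per non-final fragment = floor((MTU - header)/8)*8 = floor((1000 - 20)/8)*8 = floor(980/8)*8 = 976 B
Final fragment needs no 8-byte alignment: it can carry up to MTU - header = 980 B
Non-final fragments needed = ceil((payload - 980) / 976) = ceil(1827/976) = ceil(1.8719) = 2
Number of fragments = 2 + 1 = 3
Fragment sizes (data): 2 * 976 B + 855 B (last, 855 <= 980 OK)
Total bytes sent = payload + n_frags * header = 2807 + 3*20 = 2807 + 60 = 2867 B

3, 2867


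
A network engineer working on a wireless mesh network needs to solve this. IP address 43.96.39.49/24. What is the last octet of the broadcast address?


Given: IP = 43.96.39.49, prefix = /24
Host bits = 32 - 24 = 8
Network last octet = 49 AND mask = 0
Host part size = 2^8 - 1 = 255
Broadcast last octet = 0 OR 255 = 255

255


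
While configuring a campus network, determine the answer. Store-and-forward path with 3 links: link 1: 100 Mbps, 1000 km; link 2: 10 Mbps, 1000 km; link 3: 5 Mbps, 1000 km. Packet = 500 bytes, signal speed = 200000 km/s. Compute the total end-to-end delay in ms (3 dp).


Packet = 500 bytes = 4000 bits. Store-and-forward: sum (t_trans + t_prop) per link.
Link 1: t_trans = 4000/(100*10^6) s = 0.0400 ms; t_prop = 1000/200000 s = 5.0000 ms; subtotal = 5.0400 ms
Link 2: t_trans = 4000/(10*10^6) s = 0.4000 ms; t_prop = 1000/200000 s = 5.0000 ms; subtotal = 5.4000 ms
Link 3: t_trans = 4000/(5*10^6) s = 0.8000 ms; t_prop = 1000/200000 s = 5.0000 ms; subtotal = 5.8000 ms
End-to-end = 5.0400 + 5.4000 + 5.8000 = 16.2400 ms -> 16.240 ms (3 dp)

16.240


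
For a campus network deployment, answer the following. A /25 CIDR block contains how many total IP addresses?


Given: CIDR prefix /25
Host bits = 32 - 25 = 7
Total addresses = 2^7 = 128

128


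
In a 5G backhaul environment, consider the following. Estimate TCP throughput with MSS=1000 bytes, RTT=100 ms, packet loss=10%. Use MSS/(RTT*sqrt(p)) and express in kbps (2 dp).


Given: MSS = 1000 bytes, RTT = 100 ms, loss = 10%
RTT in seconds = 100 / 1000 = 0.1
Loss rate = 10% = 0.1
sqrt(loss) = sqrt(0.1) = 0.316227766017
Throughput (bytes/s) = 1000 / (0.1 * 0.316227766017) = 31622.7766
Throughput (kbps) = 31622.7766 * 8 / 1000 = 252.982213 -> 252.98 kbps (2 dp)

252.98


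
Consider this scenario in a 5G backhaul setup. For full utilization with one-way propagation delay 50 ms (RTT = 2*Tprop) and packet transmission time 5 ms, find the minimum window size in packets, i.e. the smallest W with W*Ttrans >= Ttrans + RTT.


Given: Ttrans = 5 ms, RTT = 100 ms (= 2 * Tprop, Tprop = 50 ms)
Time until first ACK returns = Ttrans + RTT = 5 + 100 = 105 ms
Need W * Ttrans >= Ttrans + RTT  ->  W >= (Ttrans + RTT) / Ttrans
(Ttrans + RTT) / Ttrans = 105 / 5 = 21
W_min = ceil(21) = 21

21


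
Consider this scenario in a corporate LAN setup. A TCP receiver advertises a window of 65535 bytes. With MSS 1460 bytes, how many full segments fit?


Given: RWND = 65535 bytes, MSS = 1460 bytes
Full segments = floor(RWND / MSS)
Full segments = floor(65535 / 1460)
Full segments = floor(44.887) = 44

44


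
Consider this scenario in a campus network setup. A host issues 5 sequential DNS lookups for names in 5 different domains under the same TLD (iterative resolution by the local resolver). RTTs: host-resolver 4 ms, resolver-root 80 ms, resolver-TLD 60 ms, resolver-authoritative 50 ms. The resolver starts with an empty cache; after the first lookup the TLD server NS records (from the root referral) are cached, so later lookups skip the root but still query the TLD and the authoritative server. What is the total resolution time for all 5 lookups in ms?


Lookup 1 (cold cache): local + root + TLD + auth = 4 + 80 + 60 + 50 = 194 ms
Lookups 2..5 (TLD NS cached -> skip root; new domain -> still ask TLD and auth): local + TLD + auth = 4 + 60 + 50 = 114 ms each
Remaining 4 lookups: 4 * 114 = 456 ms
Total = 194 + 456 = 650 ms

650


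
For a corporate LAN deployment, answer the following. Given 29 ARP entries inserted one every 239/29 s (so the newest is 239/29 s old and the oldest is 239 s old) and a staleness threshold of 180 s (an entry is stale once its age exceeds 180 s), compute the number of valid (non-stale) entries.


Ages are k * 239/29 s for k = 1..29 (spacing = 8.2414 s).
Entry k is valid iff k * 239/29 <= 180 iff k <= 29 * 180 / 239 = 21.8410
n_valid = floor(21.8410) = 21
(n_stale = 29 - 21 = 8)

21


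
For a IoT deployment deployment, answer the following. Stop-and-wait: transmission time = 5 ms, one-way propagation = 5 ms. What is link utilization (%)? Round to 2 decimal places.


Given: Ttrans = 5 ms, Tprop = 5 ms
RTT = 2 * Tprop = 2 * 5 = 10 ms
U = Ttrans / (Ttrans + RTT)
U = 5 / (5 + 10)
U = 5 / 15 = 0.333333
U% = 33.33%

33.33


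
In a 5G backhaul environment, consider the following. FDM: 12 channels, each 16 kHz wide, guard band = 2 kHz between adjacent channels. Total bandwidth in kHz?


Given: 12 channels, 16 kHz each, guard = 2 kHz
Channel bandwidth = 12 * 16 = 192 kHz
Guard bands = 11 gaps * 2 kHz = 22 kHz
Total = 192 + 22 = 214 kHz

214


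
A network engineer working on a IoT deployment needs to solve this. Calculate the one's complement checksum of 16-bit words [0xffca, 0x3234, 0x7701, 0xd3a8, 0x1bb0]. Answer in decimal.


Given words: [0xffca, 0x3234, 0x7701, 0xd3a8, 0x1bb0]
Step 1: Sum all words
Raw sum = 65482 + 12852 + 30465 + 54184 + 7088 = 170071
Step 2: Fold carry: (38999 + 2) = 39001
One's complement = ~39001 & 0xFFFF = 26534

26534


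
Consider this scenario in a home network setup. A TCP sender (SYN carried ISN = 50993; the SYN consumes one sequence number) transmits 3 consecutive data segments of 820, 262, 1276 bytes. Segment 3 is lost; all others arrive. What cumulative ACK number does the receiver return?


SYN uses sequence number 50993; first data byte = ISN + 1 = 50994.
Segment 1: SEQ = 50994, len = 820 B, covers [50994, 51813]
Segment 2: SEQ = 51814, len = 262 B, covers [51814, 52075]
Segment 3: SEQ = 52076, len = 1276 B, covers [52076, 53351] [LOST]
In-order data received: bytes [50994, 52075] (segments 1..2).
Segment 3 missing -> gap begins at byte 52076.
Cumulative ACK = next expected in-order byte = 50994 + 820 + 262 = 52076

52076


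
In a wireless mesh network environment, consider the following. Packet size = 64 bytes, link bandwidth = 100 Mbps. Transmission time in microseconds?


Given: packet = 64 bytes, bandwidth = 100 Mbps
Packet in bits = 64 * 8 = 512 bits
Bandwidth = 100 * 10^6 = 100000000 bps
Time = 512 / 100000000 seconds
Time in us = 512 * 10^6 / 100000000 = 5.12

5.12


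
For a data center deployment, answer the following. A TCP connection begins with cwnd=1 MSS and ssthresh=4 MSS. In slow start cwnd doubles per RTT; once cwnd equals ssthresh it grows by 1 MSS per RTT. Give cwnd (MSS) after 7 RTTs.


RTT 0: cwnd = 1 MSS (initial)
RTT 1: cwnd = 2 MSS (slow start, doubled)
RTT 2: cwnd = 4 MSS (slow start, doubled)
RTT 3: cwnd = 5 MSS (congestion avoidance, +1)
RTT 4: cwnd = 6 MSS (congestion avoidance, +1)
RTT 5: cwnd = 7 MSS (congestion avoidance, +1)
RTT 6: cwnd = 8 MSS (congestion avoidance, +1)
RTT 7: cwnd = 9 MSS (congestion avoidance, +1)

9


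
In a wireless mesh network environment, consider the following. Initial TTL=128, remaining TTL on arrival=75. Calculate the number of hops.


Given: initial TTL = 128, received TTL = 75
Hops = initial TTL - received TTL
Hops = 128 - 75 = 53

53


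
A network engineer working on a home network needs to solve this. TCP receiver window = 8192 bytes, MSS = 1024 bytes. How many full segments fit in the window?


Given: RWND = 8192 bytes, MSS = 1024 bytes
Full segments = floor(RWND / MSS)
Full segments = floor(8192 / 1024)
Full segments = floor(8.0) = 8

8


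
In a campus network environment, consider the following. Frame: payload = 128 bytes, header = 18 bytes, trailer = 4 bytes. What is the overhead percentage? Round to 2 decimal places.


Given: payload = 128 B, header = 18 B, trailer = 4 B
Overhead bytes = header + trailer = 18 + 4 = 22
Total frame = payload + overhead = 128 + 22 = 150
Overhead % = 22 / 150 * 100 = 14.6667% -> 14.67% (2 dp)

14.67


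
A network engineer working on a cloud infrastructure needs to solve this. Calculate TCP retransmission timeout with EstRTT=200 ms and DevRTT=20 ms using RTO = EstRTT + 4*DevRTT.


Given: EstRTT = 200 ms, DevRTT = 20 ms
Timeout = EstRTT + 4 * DevRTT
4 * DevRTT = 4 * 20 = 80
Timeout = 200 + 80 = 280 ms

280


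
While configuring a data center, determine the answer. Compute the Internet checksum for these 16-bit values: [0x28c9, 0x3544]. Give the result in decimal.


Given words: [0x28c9, 0x3544]
Step 1: Sum all words
Raw sum = 10441 + 13636 = 24077
One's complement = ~24077 & 0xFFFF = 41458

41458


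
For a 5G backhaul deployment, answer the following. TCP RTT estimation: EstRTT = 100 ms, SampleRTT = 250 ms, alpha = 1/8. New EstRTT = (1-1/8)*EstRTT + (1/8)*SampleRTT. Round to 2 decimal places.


Given: EstRTT = 100 ms, SampleRTT = 250 ms, alpha = 1/8
New EstRTT = (1 - alpha) * EstRTT + alpha * SampleRTT
(7/8) * 100 = 87.5
(1/8) * 250 = 31.25
New EstRTT = 87.5 + 31.25 = 118.75 ms -> 118.75 ms (2 dp)

118.75


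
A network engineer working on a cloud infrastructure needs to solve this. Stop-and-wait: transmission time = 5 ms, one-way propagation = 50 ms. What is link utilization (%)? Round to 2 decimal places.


Given: Ttrans = 5 ms, Tprop = 50 ms
RTT = 2 * Tprop = 2 * 50 = 100 ms
U = Ttrans / (Ttrans + RTT)
U = 5 / (5 + 100)
U = 5 / 105 = 0.047619
U% = 4.76%

4.76


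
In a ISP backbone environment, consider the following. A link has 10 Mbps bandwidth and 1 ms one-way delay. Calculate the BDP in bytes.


Given: bandwidth = 10 Mbps, delay = 1 ms
BDP in bits = 10 * 10^6 * 1 / 1000
BDP in bits = 10000
BDP in bytes = 10000 / 8 = 1250

1250


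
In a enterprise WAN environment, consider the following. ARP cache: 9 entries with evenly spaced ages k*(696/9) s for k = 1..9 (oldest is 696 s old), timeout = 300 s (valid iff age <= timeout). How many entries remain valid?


Ages are k * 696/9 s for k = 1..9 (spacing = 77.3333 s).
Entry k is valid iff k * 696/9 <= 300 iff k <= 9 * 300 / 696 = 3.8793
n_valid = floor(3.8793) = 3
(n_stale = 9 - 3 = 6)

3


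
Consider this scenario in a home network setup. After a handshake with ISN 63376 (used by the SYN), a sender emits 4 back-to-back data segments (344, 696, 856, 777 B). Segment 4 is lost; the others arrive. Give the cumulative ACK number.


SYN uses sequence number 63376; first data byte = ISN + 1 = 63377.
Segment 1: SEQ = 63377, len = 344 B, covers [63377, 63720]
Segment 2: SEQ = 63721, len = 696 B, covers [63721, 64416]
Segment 3: SEQ = 64417, len = 856 B, covers [64417, 65272]
Segment 4: SEQ = 65273, len = 777 B, covers [65273, 66049] [LOST]
In-order data received: bytes [63377, 65272] (segments 1..3).
Segment 4 missing -> gap begins at byte 65273.
Cumulative ACK = next expected in-order byte = 63377 + 344 + 696 + 856 = 65273

65273


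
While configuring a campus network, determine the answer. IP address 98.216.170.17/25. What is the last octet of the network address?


Given: IP = 98.216.170.17, prefix = /25
Subnet mask = 255.255.255.128
Last octet of IP: 17
Last octet of mask: 128
Network last octet = 17 AND 128 = 0

0


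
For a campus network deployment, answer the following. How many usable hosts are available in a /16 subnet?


Given: subnet mask /16
Host bits = 32 - 16 = 16
Total addresses = 2^16 = 65536
Usable hosts = 65536 - 2 (network + broadcast) = 65534

65534


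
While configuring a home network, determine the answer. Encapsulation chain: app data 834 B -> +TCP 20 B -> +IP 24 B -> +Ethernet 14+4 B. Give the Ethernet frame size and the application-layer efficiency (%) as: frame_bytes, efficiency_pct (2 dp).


TCP segment = 834 + 20 = 854 B
IP packet = 854 + 24 = 878 B
Ethernet frame = 878 + 14 + 4 = 896 B
Efficiency = app / frame = 834 / 896 = 0.930804 = 93.0804% -> 93.08% (2 dp)

896, 93.08


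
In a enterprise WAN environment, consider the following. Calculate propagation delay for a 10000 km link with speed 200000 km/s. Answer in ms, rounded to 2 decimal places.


Given: distance = 10000 km, speed = 200000 km/s
Delay = distance / speed = 10000 / 200000 seconds
Delay in ms = 10000 * 1000 / 200000
Delay = 50.0000 ms
Rounded to 2 dp = 50.00 ms

50.00


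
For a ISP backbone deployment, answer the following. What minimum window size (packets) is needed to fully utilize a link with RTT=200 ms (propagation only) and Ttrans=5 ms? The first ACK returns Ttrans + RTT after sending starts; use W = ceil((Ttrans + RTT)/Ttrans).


Given: Ttrans = 5 ms, RTT = 200 ms (= 2 * Tprop, Tprop = 100 ms)
Time until first ACK returns = Ttrans + RTT = 5 + 200 = 205 ms
Need W * Ttrans >= Ttrans + RTT  ->  W >= (Ttrans + RTT) / Ttrans
(Ttrans + RTT) / Ttrans = 205 / 5 = 41
W_min = ceil(41) = 41

41


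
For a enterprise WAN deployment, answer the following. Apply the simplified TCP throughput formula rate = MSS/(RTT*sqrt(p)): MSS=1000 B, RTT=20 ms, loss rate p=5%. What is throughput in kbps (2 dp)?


Given: MSS = 1000 bytes, RTT = 20 ms, loss = 5%
RTT in seconds = 20 / 1000 = 0.02
Loss rate = 5% = 0.05
sqrt(loss) = sqrt(0.05) = 0.223606797750
Throughput (bytes/s) = 1000 / (0.02 * 0.223606797750) = 223606.7977
Throughput (kbps) = 223606.7977 * 8 / 1000 = 1788.854382 -> 1788.85 kbps (2 dp)

1788.85


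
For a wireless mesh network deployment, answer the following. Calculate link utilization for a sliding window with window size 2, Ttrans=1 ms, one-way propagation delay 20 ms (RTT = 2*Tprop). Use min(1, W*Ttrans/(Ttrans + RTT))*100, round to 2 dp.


Given: W = 2, Ttrans = 1 ms, RTT = 40 ms (= 2 * Tprop, Tprop = 20 ms)
Cycle time = Ttrans + RTT = 1 + 40 = 41 ms (first packet sent until its ACK returns)
W * Ttrans = 2 * 1 = 2 ms of sending per cycle
W * Ttrans / (Ttrans + RTT) = 2 / 41 = 0.048780
U = min(1, 0.048780) = 0.048780
U% = 4.88%

4.88


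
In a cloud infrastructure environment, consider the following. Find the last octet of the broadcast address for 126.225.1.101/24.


Given: IP = 126.225.1.101, prefix = /24
Host bits = 32 - 24 = 8
Network last octet = 101 AND mask = 0
Host part size = 2^8 - 1 = 255
Broadcast last octet = 0 OR 255 = 255

255


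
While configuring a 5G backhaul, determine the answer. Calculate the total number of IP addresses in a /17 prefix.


Given: CIDR prefix /17
Host bits = 32 - 17 = 15
Total addresses = 2^15 = 32768

32768


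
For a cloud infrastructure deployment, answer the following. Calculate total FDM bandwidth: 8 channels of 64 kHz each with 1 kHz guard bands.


Given: 8 channels, 64 kHz each, guard = 1 kHz
Channel bandwidth = 8 * 64 = 512 kHz
Guard bands = 7 gaps * 1 kHz = 7 kHz
Total = 512 + 7 = 519 kHz

519


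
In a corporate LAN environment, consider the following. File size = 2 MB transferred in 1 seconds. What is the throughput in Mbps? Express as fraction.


Given: file = 2 MB, time = 1 s
File in Mb = 2 * 8 = 16 Mb
Throughput = 16 / 1 Mbps
Throughput = 16 Mbps

16


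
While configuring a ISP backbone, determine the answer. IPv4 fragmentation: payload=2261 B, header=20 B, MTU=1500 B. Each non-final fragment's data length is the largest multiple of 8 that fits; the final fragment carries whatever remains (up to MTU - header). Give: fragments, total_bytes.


Max data per non-final fragment = floor((MTU - header)/8)*8 = floor((1500 - 20)/8)*8 = floor(1480/8)*8 = 1480 B
Final fragment needs no 8-byte alignment: it can carry up to MTU - header = 1480 B
Non-final fragments needed = ceil((payload - 1480) / 1480) = ceil(781/1480) = ceil(0.5277) = 1
Number of fragments = 1 + 1 = 2
Fragment sizes (data): 1 * 1480 B + 781 B (last, 781 <= 1480 OK)
Total bytes sent = payload + n_frags * header = 2261 + 2*20 = 2261 + 40 = 2301 B

2, 2301


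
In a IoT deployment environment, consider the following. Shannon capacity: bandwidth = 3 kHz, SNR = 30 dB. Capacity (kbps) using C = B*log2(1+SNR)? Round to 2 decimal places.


Given: B = 3 kHz, SNR = 30 dB
SNR linear = 10^(30/10) = 1000
1 + SNR = 1001
log2(1001) = 9.9672262588
C = 3 * 1000 * 9.9672262588 = 29901.6788 bps
C = 29.901679 kbps -> 29.90 kbps (2 dp)

29.90


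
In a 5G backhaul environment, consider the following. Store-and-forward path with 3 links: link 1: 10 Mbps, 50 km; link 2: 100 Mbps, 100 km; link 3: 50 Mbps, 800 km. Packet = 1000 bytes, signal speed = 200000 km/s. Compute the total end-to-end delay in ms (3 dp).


Packet = 1000 bytes = 8000 bits. Store-and-forward: sum (t_trans + t_prop) per link.
Link 1: t_trans = 8000/(10*10^6) s = 0.8000 ms; t_prop = 50/200000 s = 0.2500 ms; subtotal = 1.0500 ms
Link 2: t_trans = 8000/(100*10^6) s = 0.0800 ms; t_prop = 100/200000 s = 0.5000 ms; subtotal = 0.5800 ms
Link 3: t_trans = 8000/(50*10^6) s = 0.1600 ms; t_prop = 800/200000 s = 4.0000 ms; subtotal = 4.1600 ms
End-to-end = 1.0500 + 0.5800 + 4.1600 = 5.7900 ms -> 5.790 ms (3 dp)

5.790


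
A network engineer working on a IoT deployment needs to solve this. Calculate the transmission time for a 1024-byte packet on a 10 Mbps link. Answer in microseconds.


Given: packet = 1024 bytes, bandwidth = 10 Mbps
Packet in bits = 1024 * 8 = 8192 bits
Bandwidth = 10 * 10^6 = 10000000 bps
Time = 8192 / 10000000 seconds
Time in us = 8192 * 10^6 / 10000000 = 819.2

819.2


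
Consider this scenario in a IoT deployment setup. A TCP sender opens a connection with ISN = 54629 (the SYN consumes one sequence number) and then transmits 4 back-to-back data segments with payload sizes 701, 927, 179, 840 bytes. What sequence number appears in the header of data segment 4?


The SYN occupies sequence number ISN = 54629, so the first data byte is ISN + 1 = 54630.
SEQ of data segment i = (ISN + 1) + sum of payload sizes of segments 1..i-1.
Segment 1: SEQ = 54630, payload = 701 bytes
Segment 2: SEQ = 55331, payload = 927 bytes
Segment 3: SEQ = 56258, payload = 179 bytes
Segment 4: SEQ = 56437, payload = 840 bytes
SEQ of segment 4 = 54630 + 701 + 927 + 179 = 56437

56437


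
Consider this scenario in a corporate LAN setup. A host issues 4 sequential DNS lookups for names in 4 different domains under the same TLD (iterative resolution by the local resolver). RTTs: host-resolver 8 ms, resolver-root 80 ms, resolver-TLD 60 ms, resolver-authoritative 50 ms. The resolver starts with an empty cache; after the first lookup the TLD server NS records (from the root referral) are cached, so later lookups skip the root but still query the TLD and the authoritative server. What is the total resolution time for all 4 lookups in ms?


Lookup 1 (cold cache): local + root + TLD + auth = 8 + 80 + 60 + 50 = 198 ms
Lookups 2..4 (TLD NS cached -> skip root; new domain -> still ask TLD and auth): local + TLD + auth = 8 + 60 + 50 = 118 ms each
Remaining 3 lookups: 3 * 118 = 354 ms
Total = 198 + 354 = 552 ms

552


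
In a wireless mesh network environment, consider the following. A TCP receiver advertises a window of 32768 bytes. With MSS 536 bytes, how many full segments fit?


Given: RWND = 32768 bytes, MSS = 536 bytes
Full segments = floor(RWND / MSS)
Full segments = floor(32768 / 536)
Full segments = floor(61.1343) = 61

61


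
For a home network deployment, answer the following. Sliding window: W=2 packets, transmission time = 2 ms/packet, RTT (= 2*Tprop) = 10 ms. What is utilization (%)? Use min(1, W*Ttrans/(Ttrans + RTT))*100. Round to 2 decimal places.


Given: W = 2, Ttrans = 2 ms, RTT = 10 ms (= 2 * Tprop, Tprop = 5 ms)
Cycle time = Ttrans + RTT = 2 + 10 = 12 ms (first packet sent until its ACK returns)
W * Ttrans = 2 * 2 = 4 ms of sending per cycle
W * Ttrans / (Ttrans + RTT) = 4 / 12 = 0.333333
U = min(1, 0.333333) = 0.333333
U% = 33.33%

33.33


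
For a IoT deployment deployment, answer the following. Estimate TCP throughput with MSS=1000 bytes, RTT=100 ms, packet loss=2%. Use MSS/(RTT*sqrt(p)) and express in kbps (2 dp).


Given: MSS = 1000 bytes, RTT = 100 ms, loss = 2%
RTT in seconds = 100 / 1000 = 0.1
Loss rate = 2% = 0.02
sqrt(loss) = sqrt(0.02) = 0.141421356237
Throughput (bytes/s) = 1000 / (0.1 * 0.141421356237) = 70710.6781
Throughput (kbps) = 70710.6781 * 8 / 1000 = 565.685425 -> 565.69 kbps (2 dp)

565.69


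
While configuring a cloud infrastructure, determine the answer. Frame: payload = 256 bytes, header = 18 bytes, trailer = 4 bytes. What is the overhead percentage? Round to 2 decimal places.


Given: payload = 256 B, header = 18 B, trailer = 4 B
Overhead bytes = header + trailer = 18 + 4 = 22
Total frame = payload + overhead = 256 + 22 = 278
Overhead % = 22 / 278 * 100 = 7.9137% -> 7.91% (2 dp)

7.91


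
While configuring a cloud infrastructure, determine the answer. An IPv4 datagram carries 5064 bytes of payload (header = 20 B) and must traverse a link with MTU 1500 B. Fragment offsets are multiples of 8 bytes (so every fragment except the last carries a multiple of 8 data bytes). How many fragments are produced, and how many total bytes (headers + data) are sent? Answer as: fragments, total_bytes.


Max data per non-final fragment = floor((MTU - header)/8)*8 = floor((1500 - 20)/8)*8 = floor(1480/8)*8 = 1480 B
Final fragment needs no 8-byte alignment: it can carry up to MTU - header = 1480 B
Non-final fragments needed = ceil((payload - 1480) / 1480) = ceil(3584/1480) = ceil(2.4216) = 3
Number of fragments = 3 + 1 = 4
Fragment sizes (data): 3 * 1480 B + 624 B (last, 624 <= 1480 OK)
Total bytes sent = payload + n_frags * header = 5064 + 4*20 = 5064 + 80 = 5144 B

4, 5144


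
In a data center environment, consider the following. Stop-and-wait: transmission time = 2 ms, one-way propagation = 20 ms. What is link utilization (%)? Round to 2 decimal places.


Given: Ttrans = 2 ms, Tprop = 20 ms
RTT = 2 * Tprop = 2 * 20 = 40 ms
U = Ttrans / (Ttrans + RTT)
U = 2 / (2 + 40)
U = 2 / 42 = 0.047619
U% = 4.76%

4.76


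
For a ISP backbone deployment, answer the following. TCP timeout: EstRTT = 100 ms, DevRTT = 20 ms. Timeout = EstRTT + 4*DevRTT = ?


Given: EstRTT = 100 ms, DevRTT = 20 ms
Timeout = EstRTT + 4 * DevRTT
4 * DevRTT = 4 * 20 = 80
Timeout = 100 + 80 = 180 ms

180


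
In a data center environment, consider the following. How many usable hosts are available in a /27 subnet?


Given: subnet mask /27
Host bits = 32 - 27 = 5
Total addresses = 2^5 = 32
Usable hosts = 32 - 2 (network + broadcast) = 30

30


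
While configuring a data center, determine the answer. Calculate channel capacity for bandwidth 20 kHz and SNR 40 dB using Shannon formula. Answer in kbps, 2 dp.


Given: B = 20 kHz, SNR = 40 dB
SNR linear = 10^(40/10) = 10000
1 + SNR = 10001
log2(10001) = 13.2878566418
C = 20 * 1000 * 13.2878566418 = 265757.1328 bps
C = 265.757133 kbps -> 265.76 kbps (2 dp)

265.76


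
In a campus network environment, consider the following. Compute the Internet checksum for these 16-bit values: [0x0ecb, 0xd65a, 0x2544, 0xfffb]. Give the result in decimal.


Given words: [0x0ecb, 0xd65a, 0x2544, 0xfffb]
Step 1: Sum all words
Raw sum = 3787 + 54874 + 9540 + 65531 = 133732
Step 2: Fold carry: (2660 + 2) = 2662
One's complement = ~2662 & 0xFFFF = 62873

62873


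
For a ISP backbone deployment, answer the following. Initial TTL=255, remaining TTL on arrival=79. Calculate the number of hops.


Given: initial TTL = 255, received TTL = 79
Hops = initial TTL - received TTL
Hops = 255 - 79 = 176

176


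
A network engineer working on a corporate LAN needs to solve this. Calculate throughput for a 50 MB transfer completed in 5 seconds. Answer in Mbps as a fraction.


Given: file = 50 MB, time = 5 s
File in Mb = 50 * 8 = 400 Mb
Throughput = 400 / 5 Mbps
Throughput = 80 Mbps

80


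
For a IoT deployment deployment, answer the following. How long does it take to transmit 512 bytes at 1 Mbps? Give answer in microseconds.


Given: packet = 512 bytes, bandwidth = 1 Mbps
Packet in bits = 512 * 8 = 4096 bits
Bandwidth = 1 * 10^6 = 1000000 bps
Time = 4096 / 1000000 seconds
Time in us = 4096 * 10^6 / 1000000 = 4096

4096


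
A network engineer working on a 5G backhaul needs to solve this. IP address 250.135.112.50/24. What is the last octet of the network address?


Given: IP = 250.135.112.50, prefix = /24
Subnet mask = 255.255.255.0
Last octet of IP: 50
Last octet of mask: 0
Network last octet = 50 AND 0 = 0

0


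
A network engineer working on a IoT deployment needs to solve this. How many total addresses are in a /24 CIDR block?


Given: CIDR prefix /24
Host bits = 32 - 24 = 8
Total addresses = 2^8 = 256

256


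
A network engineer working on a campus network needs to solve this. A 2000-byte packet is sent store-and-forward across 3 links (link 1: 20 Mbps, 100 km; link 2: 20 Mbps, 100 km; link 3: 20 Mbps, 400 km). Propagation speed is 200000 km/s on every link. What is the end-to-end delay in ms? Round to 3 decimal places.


Packet = 2000 bytes = 16000 bits. Store-and-forward: sum (t_trans + t_prop) per link.
Link 1: t_trans = 16000/(20*10^6) s = 0.8000 ms; t_prop = 100/200000 s = 0.5000 ms; subtotal = 1.3000 ms
Link 2: t_trans = 16000/(20*10^6) s = 0.8000 ms; t_prop = 100/200000 s = 0.5000 ms; subtotal = 1.3000 ms
Link 3: t_trans = 16000/(20*10^6) s = 0.8000 ms; t_prop = 400/200000 s = 2.0000 ms; subtotal = 2.8000 ms
End-to-end = 1.3000 + 1.3000 + 2.8000 = 5.4000 ms -> 5.400 ms (3 dp)

5.400


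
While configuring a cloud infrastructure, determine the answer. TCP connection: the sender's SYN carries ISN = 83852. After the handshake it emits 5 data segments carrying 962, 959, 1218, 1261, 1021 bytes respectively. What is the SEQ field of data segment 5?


The SYN occupies sequence number ISN = 83852, so the first data byte is ISN + 1 = 83853.
SEQ of data segment i = (ISN + 1) + sum of payload sizes of segments 1..i-1.
Segment 1: SEQ = 83853, payload = 962 bytes
Segment 2: SEQ = 84815, payload = 959 bytes
Segment 3: SEQ = 85774, payload = 1218 bytes
Segment 4: SEQ = 86992, payload = 1261 bytes
Segment 5: SEQ = 88253, payload = 1021 bytes
SEQ of segment 5 = 83853 + 962 + 959 + 1218 + 1261 = 88253

88253


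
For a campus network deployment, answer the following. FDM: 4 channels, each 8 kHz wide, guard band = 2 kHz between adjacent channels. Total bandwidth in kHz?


Given: 4 channels, 8 kHz each, guard = 2 kHz
Channel bandwidth = 4 * 8 = 32 kHz
Guard bands = 3 gaps * 2 kHz = 6 kHz
Total = 32 + 6 = 38 kHz

38


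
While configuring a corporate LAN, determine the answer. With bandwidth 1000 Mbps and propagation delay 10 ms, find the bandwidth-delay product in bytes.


Given: bandwidth = 1000 Mbps, delay = 10 ms
BDP in bits = 1000 * 10^6 * 10 / 1000
BDP in bits = 10000000
BDP in bytes = 10000000 / 8 = 1250000

1250000


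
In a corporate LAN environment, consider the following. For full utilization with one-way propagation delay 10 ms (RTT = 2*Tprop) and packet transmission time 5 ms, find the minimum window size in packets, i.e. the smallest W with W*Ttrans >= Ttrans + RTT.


Given: Ttrans = 5 ms, RTT = 20 ms (= 2 * Tprop, Tprop = 10 ms)
Time until first ACK returns = Ttrans + RTT = 5 + 20 = 25 ms
Need W * Ttrans >= Ttrans + RTT  ->  W >= (Ttrans + RTT) / Ttrans
(Ttrans + RTT) / Ttrans = 25 / 5 = 5
W_min = ceil(5) = 5

5


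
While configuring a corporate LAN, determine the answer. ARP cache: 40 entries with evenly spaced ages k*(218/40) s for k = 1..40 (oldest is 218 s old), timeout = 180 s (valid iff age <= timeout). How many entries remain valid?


Ages are k * 218/40 s for k = 1..40 (spacing = 5.4500 s).
Entry k is valid iff k * 218/40 <= 180 iff k <= 40 * 180 / 218 = 33.0275
n_valid = floor(33.0275) = 33
(n_stale = 40 - 33 = 7)

33


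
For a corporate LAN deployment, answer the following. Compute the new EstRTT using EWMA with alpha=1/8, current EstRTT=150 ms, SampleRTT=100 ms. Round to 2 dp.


Given: EstRTT = 150 ms, SampleRTT = 100 ms, alpha = 1/8
New EstRTT = (1 - alpha) * EstRTT + alpha * SampleRTT
(7/8) * 150 = 131.25
(1/8) * 100 = 12.5
New EstRTT = 131.25 + 12.5 = 143.75 ms -> 143.75 ms (2 dp)

143.75


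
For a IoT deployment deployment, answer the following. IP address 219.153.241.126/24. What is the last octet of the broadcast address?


Given: IP = 219.153.241.126, prefix = /24
Host bits = 32 - 24 = 8
Network last octet = 126 AND mask = 0
Host part size = 2^8 - 1 = 255
Broadcast last octet = 0 OR 255 = 255

255


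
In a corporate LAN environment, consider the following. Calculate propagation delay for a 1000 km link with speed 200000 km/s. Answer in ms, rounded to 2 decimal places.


Given: distance = 1000 km, speed = 200000 km/s
Delay = distance / speed = 1000 / 200000 seconds
Delay in ms = 1000 * 1000 / 200000
Delay = 5.0000 ms
Rounded to 2 dp = 5.00 ms

5.00


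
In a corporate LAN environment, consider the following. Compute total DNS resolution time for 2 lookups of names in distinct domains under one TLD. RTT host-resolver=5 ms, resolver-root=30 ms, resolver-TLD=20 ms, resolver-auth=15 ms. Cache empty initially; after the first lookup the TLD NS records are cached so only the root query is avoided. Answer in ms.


Lookup 1 (cold cache): local + root + TLD + auth = 5 + 30 + 20 + 15 = 70 ms
Lookups 2..2 (TLD NS cached -> skip root; new domain -> still ask TLD and auth): local + TLD + auth = 5 + 20 + 15 = 40 ms each
Remaining 1 lookups: 1 * 40 = 40 ms
Total = 70 + 40 = 110 ms

110


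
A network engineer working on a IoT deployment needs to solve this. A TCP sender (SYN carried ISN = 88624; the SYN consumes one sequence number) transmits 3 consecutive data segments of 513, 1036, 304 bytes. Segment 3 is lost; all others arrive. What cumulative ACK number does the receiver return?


SYN uses sequence number 88624; first data byte = ISN + 1 = 88625.
Segment 1: SEQ = 88625, len = 513 B, covers [88625, 89137]
Segment 2: SEQ = 89138, len = 1036 B, covers [89138, 90173]
Segment 3: SEQ = 90174, len = 304 B, covers [90174, 90477] [LOST]
In-order data received: bytes [88625, 90173] (segments 1..2).
Segment 3 missing -> gap begins at byte 90174.
Cumulative ACK = next expected in-order byte = 88625 + 513 + 1036 = 90174

90174


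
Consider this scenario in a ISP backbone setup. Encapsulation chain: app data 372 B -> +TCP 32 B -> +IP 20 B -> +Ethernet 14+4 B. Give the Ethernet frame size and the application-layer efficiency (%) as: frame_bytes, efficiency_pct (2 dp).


TCP segment = 372 + 32 = 404 B
IP packet = 404 + 20 = 424 B
Ethernet frame = 424 + 14 + 4 = 442 B
Efficiency = app / frame = 372 / 442 = 0.841629 = 84.1629% -> 84.16% (2 dp)

442, 84.16


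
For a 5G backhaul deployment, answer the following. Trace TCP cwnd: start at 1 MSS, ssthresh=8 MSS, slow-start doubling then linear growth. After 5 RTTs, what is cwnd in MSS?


RTT 0: cwnd = 1 MSS (initial)
RTT 1: cwnd = 2 MSS (slow start, doubled)
RTT 2: cwnd = 4 MSS (slow start, doubled)
RTT 3: cwnd = 8 MSS (slow start, doubled)
RTT 4: cwnd = 9 MSS (congestion avoidance, +1)
RTT 5: cwnd = 10 MSS (congestion avoidance, +1)

10


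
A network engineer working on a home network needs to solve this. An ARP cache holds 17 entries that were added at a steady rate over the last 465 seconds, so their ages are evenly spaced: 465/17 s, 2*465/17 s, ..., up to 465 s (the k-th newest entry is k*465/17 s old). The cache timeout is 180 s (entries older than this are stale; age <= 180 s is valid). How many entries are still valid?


Ages are k * 465/17 s for k = 1..17 (spacing = 27.3529 s).
Entry k is valid iff k * 465/17 <= 180 iff k <= 17 * 180 / 465 = 6.5806
n_valid = floor(6.5806) = 6
(n_stale = 17 - 6 = 11)

6


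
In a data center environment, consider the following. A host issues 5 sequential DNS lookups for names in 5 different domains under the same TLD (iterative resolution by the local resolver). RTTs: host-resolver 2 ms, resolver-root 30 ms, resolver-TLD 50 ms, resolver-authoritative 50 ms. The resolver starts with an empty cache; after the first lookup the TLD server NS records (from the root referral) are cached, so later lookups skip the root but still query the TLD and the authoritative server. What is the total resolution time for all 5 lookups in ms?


Lookup 1 (cold cache): local + root + TLD + auth = 2 + 30 + 50 + 50 = 132 ms
Lookups 2..5 (TLD NS cached -> skip root; new domain -> still ask TLD and auth): local + TLD + auth = 2 + 50 + 50 = 102 ms each
Remaining 4 lookups: 4 * 102 = 408 ms
Total = 132 + 408 = 540 ms

540


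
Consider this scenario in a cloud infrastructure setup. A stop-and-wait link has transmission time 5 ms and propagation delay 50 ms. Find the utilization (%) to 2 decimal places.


Given: Ttrans = 5 ms, Tprop = 50 ms
RTT = 2 * Tprop = 2 * 50 = 100 ms
U = Ttrans / (Ttrans + RTT)
U = 5 / (5 + 100)
U = 5 / 105 = 0.047619
U% = 4.76%

4.76


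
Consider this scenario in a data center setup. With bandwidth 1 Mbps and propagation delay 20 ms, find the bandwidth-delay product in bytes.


Given: bandwidth = 1 Mbps, delay = 20 ms
BDP in bits = 1 * 10^6 * 20 / 1000
BDP in bits = 20000
BDP in bytes = 20000 / 8 = 2500

2500


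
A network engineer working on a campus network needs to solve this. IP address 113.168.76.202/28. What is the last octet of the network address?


Given: IP = 113.168.76.202, prefix = /28
Subnet mask = 255.255.255.240
Last octet of IP: 202
Last octet of mask: 240
Network last octet = 202 AND 240 = 192

192


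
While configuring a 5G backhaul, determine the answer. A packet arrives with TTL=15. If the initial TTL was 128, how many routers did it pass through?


Given: initial TTL = 128, received TTL = 15
Hops = initial TTL - received TTL
Hops = 128 - 15 = 113

113


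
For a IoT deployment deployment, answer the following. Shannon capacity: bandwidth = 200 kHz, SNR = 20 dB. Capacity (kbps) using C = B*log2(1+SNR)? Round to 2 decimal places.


Given: B = 200 kHz, SNR = 20 dB
SNR linear = 10^(20/10) = 100
1 + SNR = 101
log2(101) = 6.6582114828
C = 200 * 1000 * 6.6582114828 = 1331642.2966 bps
C = 1331.642297 kbps -> 1331.64 kbps (2 dp)

1331.64


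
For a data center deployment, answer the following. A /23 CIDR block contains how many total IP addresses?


Given: CIDR prefix /23
Host bits = 32 - 23 = 9
Total addresses = 2^9 = 512

512


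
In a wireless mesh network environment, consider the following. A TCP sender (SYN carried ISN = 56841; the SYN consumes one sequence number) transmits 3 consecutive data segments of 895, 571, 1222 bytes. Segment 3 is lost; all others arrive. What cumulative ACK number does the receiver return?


SYN uses sequence number 56841; first data byte = ISN + 1 = 56842.
Segment 1: SEQ = 56842, len = 895 B, covers [56842, 57736]
Segment 2: SEQ = 57737, len = 571 B, covers [57737, 58307]
Segment 3: SEQ = 58308, len = 1222 B, covers [58308, 59529] [LOST]
In-order data received: bytes [56842, 58307] (segments 1..2).
Segment 3 missing -> gap begins at byte 58308.
Cumulative ACK = next expected in-order byte = 56842 + 895 + 571 = 58308

58308


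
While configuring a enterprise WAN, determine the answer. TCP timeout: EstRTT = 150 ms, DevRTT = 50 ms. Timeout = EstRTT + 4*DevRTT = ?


Given: EstRTT = 150 ms, DevRTT = 50 ms
Timeout = EstRTT + 4 * DevRTT
4 * DevRTT = 4 * 50 = 200
Timeout = 150 + 200 = 350 ms

350


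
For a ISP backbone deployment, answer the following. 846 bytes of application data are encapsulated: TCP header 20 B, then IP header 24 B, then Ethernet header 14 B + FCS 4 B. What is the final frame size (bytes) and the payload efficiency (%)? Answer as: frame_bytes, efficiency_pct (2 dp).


TCP segment = 846 + 20 = 866 B
IP packet = 866 + 24 = 890 B
Ethernet frame = 890 + 14 + 4 = 908 B
Efficiency = app / frame = 846 / 908 = 0.931718 = 93.1718% -> 93.17% (2 dp)

908, 93.17


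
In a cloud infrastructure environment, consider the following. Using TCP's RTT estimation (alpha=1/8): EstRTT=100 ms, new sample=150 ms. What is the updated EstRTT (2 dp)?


Given: EstRTT = 100 ms, SampleRTT = 150 ms, alpha = 1/8
New EstRTT = (1 - alpha) * EstRTT + alpha * SampleRTT
(7/8) * 100 = 87.5
(1/8) * 150 = 18.75
New EstRTT = 87.5 + 18.75 = 106.25 ms -> 106.25 ms (2 dp)

106.25


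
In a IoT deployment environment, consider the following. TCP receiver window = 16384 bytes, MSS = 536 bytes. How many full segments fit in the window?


Given: RWND = 16384 bytes, MSS = 536 bytes
Full segments = floor(RWND / MSS)
Full segments = floor(16384 / 536)
Full segments = floor(30.5672) = 30

30


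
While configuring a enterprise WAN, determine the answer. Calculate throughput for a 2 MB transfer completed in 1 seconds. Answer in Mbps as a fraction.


Given: file = 2 MB, time = 1 s
File in Mb = 2 * 8 = 16 Mb
Throughput = 16 / 1 Mbps
Throughput = 16 Mbps

16


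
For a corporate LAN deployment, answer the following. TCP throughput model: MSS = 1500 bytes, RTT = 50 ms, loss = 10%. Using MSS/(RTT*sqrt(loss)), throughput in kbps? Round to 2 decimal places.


Given: MSS = 1500 bytes, RTT = 50 ms, loss = 10%
RTT in seconds = 50 / 1000 = 0.05
Loss rate = 10% = 0.1
sqrt(loss) = sqrt(0.1) = 0.316227766017
Throughput (bytes/s) = 1500 / (0.05 * 0.316227766017) = 94868.3298
Throughput (kbps) = 94868.3298 * 8 / 1000 = 758.946638 -> 758.95 kbps (2 dp)

758.95


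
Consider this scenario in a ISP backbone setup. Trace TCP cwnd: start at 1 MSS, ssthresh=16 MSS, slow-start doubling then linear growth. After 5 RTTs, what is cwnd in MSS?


RTT 0: cwnd = 1 MSS (initial)
RTT 1: cwnd = 2 MSS (slow start, doubled)
RTT 2: cwnd = 4 MSS (slow start, doubled)
RTT 3: cwnd = 8 MSS (slow start, doubled)
RTT 4: cwnd = 16 MSS (slow start, doubled)
RTT 5: cwnd = 17 MSS (congestion avoidance, +1)

17


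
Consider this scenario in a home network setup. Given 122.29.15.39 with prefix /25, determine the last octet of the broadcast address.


Given: IP = 122.29.15.39, prefix = /25
Host bits = 32 - 25 = 7
Network last octet = 39 AND mask = 0
Host part size = 2^7 - 1 = 127
Broadcast last octet = 0 OR 127 = 127

127


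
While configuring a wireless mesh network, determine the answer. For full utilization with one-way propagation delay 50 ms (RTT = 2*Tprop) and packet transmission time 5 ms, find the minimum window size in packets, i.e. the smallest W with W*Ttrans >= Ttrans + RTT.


Given: Ttrans = 5 ms, RTT = 100 ms (= 2 * Tprop, Tprop = 50 ms)
Time until first ACK returns = Ttrans + RTT = 5 + 100 = 105 ms
Need W * Ttrans >= Ttrans + RTT  ->  W >= (Ttrans + RTT) / Ttrans
(Ttrans + RTT) / Ttrans = 105 / 5 = 21
W_min = ceil(21) = 21

21
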